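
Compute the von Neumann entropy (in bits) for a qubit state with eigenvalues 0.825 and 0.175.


S = -p*log2(p) - (1-p)*log2(1-p)
p = 0.8250, 1-p = 0.1750
= -0.8250 * log2(0.8250) - 0.1750 * log2(0.1750)
= -(-0.2290) - (-0.4401)
= 0.6690

0.6690


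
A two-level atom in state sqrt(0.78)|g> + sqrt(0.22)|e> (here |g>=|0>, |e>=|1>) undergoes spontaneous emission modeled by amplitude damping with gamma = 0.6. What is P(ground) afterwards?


For amplitude damping with parameter gamma on state sqrt(a)|0> + sqrt(b)|1>:
alpha^2 = 0.78, beta^2 = 0.22
P(|0>) = alpha^2 + gamma * beta^2
= 0.78 + 0.6 * 0.22
= 0.78 + 0.1320
= 0.9120

0.9120


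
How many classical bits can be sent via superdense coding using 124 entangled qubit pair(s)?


Superdense coding allows 2 classical bits per shared entangled pair.
124 pair(s) -> 2 * 124 = 248 classical bits

248


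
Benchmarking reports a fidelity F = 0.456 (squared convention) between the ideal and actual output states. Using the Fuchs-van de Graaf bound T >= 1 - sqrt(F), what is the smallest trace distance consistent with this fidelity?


Fuchs-van de Graaf (squared-fidelity convention): 1 - sqrt(F) <= T <= sqrt(1 - F).
Lower bound: T >= 1 - sqrt(F)
sqrt(F) = sqrt(0.456) = 0.6753
T >= 1 - 0.6753
T >= 0.3247

0.3247


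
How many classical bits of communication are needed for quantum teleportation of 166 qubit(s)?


Quantum teleportation requires 2 classical bits per qubit teleported.
166 qubit(s) -> 2 * 166 = 332 classical bits

332


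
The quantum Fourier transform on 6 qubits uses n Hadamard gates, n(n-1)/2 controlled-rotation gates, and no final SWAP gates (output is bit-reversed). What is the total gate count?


Hadamard gates: 6
Controlled rotations: n*(n-1)/2 = 6*5/2 = 15
SWAP gates: 0 (omitted)
Total = 6 + 15
= 21

21


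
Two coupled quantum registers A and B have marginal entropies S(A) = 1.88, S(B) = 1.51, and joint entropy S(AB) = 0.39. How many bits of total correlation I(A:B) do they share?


I(A:B) = S(A) + S(B) - S(AB)
= 1.88 + 1.51 - 0.39
= 3.0000

3.0000


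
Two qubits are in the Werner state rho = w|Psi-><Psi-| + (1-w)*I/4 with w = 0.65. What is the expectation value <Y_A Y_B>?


|Psi-> = (|01> - |10>)/sqrt(2)
For the pure Bell state, <Y_A Y_B> = -1 (Bell-state Pauli correlator).
The maximally-mixed part I/4 has tr(I/4 * P tensor P) = 0 for any traceless Pauli P.
So <Y_A Y_B>_rho = w * (-1) + (1 - w) * 0
= 0.65 * (-1)
= -0.6500

-0.6500


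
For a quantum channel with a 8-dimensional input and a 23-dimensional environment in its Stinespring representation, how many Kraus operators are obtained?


Tracing out the environment in an orthonormal basis {|i>_E} gives Kraus operators K_i = <i|_E U |0>_E.
Number of Kraus operators = dim(H_env) = d_env
= 23

23


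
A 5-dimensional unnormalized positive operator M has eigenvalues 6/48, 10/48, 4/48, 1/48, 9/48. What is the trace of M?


tr(M) = sum of eigenvalues
= 6/48 + 10/48 + 4/48 + 1/48 + 9/48
= 30/48
= 0.6250

0.6250


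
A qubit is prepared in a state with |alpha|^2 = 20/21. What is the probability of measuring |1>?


|alpha|^2 = 20/21 = 0.9524
|beta|^2 = 1 - 20/21 = 1/21 = 0.0476
P(|1>) = |beta|^2 = 0.0476

0.0476


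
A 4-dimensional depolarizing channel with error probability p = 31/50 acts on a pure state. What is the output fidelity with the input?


F = (1-p) + p/d
= (1 - 0.6200) + 0.6200/4
= 0.3800 + 0.1550
= 0.5350

0.5350


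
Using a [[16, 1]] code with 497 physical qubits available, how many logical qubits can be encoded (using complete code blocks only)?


Each code block uses 16 physical qubits for 1 logical qubit(s).
Number of complete blocks = floor(497 / 16) = 31
Logical qubits = 31 * 1
= 31

31


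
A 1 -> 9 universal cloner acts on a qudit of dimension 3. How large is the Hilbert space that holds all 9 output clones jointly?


Output space = H^(tensor 9) where dim(H) = 3
dim = 3^9
= 9 (after 2 factors)
= 27 (after 3 factors)
= 81 (after 4 factors)
= 243 (after 5 factors)
= 729 (after 6 factors)
= 2187 (after 7 factors)
= 6561 (after 8 factors)
= 19683 (after 9 factors)
= 19683

19683


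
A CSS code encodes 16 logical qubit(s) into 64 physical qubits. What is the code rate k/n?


Code rate R = k/n
= 16/64
= 0.2500

0.2500


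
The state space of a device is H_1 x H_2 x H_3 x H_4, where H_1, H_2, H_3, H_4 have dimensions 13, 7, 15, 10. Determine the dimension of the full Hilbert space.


dim(H_1 x H_2 x H_3 x H_4) = 13 * 7 * 15 * 10
= 91 * 15 * 10
= 1365 * 10
= 13650

13650


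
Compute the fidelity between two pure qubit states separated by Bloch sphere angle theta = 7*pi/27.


For states separated by angle theta on Bloch sphere:
F = cos^2(theta/2)
theta = 7*pi/27 = 0.8145
theta/2 = 0.4072
cos(theta/2) = 0.9182
F = 0.8431

0.8431


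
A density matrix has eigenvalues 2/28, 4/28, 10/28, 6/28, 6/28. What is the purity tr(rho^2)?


tr(rho^2) = sum of eigenvalues squared
= (2/28)^2 + (4/28)^2 + (10/28)^2 + (6/28)^2 + (6/28)^2
= (4 + 16 + 100 + 36 + 36) / 784
= 192/784
= 0.2449

0.2449


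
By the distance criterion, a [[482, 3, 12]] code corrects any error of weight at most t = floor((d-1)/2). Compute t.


Code parameters: [[482, 3, 12]], distance d = 12.
Number of correctable errors = floor((d-1)/2)
= floor((12 - 1)/2)
= floor(11/2)
= 5

5


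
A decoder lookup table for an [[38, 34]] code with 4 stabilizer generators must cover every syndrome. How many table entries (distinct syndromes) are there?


Each stabilizer generator gives a binary (+1 or -1) measurement outcome.
With 4 independent generators:
Total syndromes = 2^4
= 16

16


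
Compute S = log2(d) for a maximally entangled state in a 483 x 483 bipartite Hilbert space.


For a maximally entangled state in d x d:
S = log2(d) = log2(483)
= 8.9159

8.9159


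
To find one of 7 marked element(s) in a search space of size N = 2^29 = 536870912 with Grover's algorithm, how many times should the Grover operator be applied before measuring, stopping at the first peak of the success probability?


After j Grover iterations the success probability is P(j) = sin^2((2j+1)*theta), where sin(theta) = sqrt(k/N).
N = 2^29 = 536870912, k = 7
sin(theta) = sqrt(k/N) = 0.0001141863216
theta = arcsin(sqrt(k/N)) = 0.0001141863219 rad
P(j) reaches its first maximum when (2j+1)*theta is as close as possible to pi/2, i.e. j = round(pi/(4*theta) - 1/2).
pi/(4*theta) - 1/2 = 6877.7158
(For comparison, the common estimate pi/4 * sqrt(N/k) = 6878.2158; the exact maximiser is used here.)
Optimal iterations = 6878

6878


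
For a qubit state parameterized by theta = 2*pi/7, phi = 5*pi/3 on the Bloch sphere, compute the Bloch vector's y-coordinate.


theta = 0.8976, phi = 5.2360
r_y = sin(theta)*sin(phi) = 0.7818 * -0.8660
r_y = -0.6771

-0.6771


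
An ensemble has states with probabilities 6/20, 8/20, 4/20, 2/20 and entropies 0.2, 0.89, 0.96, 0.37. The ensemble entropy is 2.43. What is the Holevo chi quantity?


chi = S(rho) - sum_i p_i * S(rho_i)
Weighted entropy = 6/20 * 0.2 + 8/20 * 0.89 + 4/20 * 0.96 + 2/20 * 0.37
= 0.6450
chi = 2.43 - 0.6450
= 1.7850

1.7850


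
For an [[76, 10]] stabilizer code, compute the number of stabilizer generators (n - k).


For an [[n,k]] stabilizer code:
Number of stabilizer generators = n - k
= 76 - 10
= 66

66


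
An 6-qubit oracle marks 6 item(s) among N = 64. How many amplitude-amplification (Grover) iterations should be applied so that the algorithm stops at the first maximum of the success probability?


After j Grover iterations the success probability is P(j) = sin^2((2j+1)*theta), where sin(theta) = sqrt(k/N).
N = 2^6 = 64, k = 6
sin(theta) = sqrt(k/N) = 0.3061862178
theta = arcsin(sqrt(k/N)) = 0.3111842443 rad
P(j) reaches its first maximum when (2j+1)*theta is as close as possible to pi/2, i.e. j = round(pi/(4*theta) - 1/2).
pi/(4*theta) - 1/2 = 2.0239
(For comparison, the common estimate pi/4 * sqrt(N/k) = 2.5651; the exact maximiser is used here.)
Optimal iterations = 2

2


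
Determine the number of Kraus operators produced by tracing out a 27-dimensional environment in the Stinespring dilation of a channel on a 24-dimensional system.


Tracing out the environment in an orthonormal basis {|i>_E} gives Kraus operators K_i = <i|_E U |0>_E.
Number of Kraus operators = dim(H_env) = d_env
= 27

27


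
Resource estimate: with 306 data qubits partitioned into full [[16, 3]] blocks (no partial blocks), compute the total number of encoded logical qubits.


Each code block uses 16 physical qubits for 3 logical qubit(s).
Number of complete blocks = floor(306 / 16) = 19
Logical qubits = 19 * 3
= 57

57


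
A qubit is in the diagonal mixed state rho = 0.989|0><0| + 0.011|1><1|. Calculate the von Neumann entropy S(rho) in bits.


S = -p*log2(p) - (1-p)*log2(1-p)
p = 0.9890, 1-p = 0.0110
= -0.9890 * log2(0.9890) - 0.0110 * log2(0.0110)
= -(-0.0158) - (-0.0716)
= 0.0874

0.0874


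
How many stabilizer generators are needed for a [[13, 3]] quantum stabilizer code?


For an [[n,k]] stabilizer code:
Number of stabilizer generators = n - k
= 13 - 3
= 10

10


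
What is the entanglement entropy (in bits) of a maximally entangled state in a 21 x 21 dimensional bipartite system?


For a maximally entangled state in d x d:
S = log2(d) = log2(21)
= 4.3923

4.3923


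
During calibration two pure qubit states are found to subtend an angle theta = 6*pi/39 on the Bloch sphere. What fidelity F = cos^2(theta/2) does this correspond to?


For states separated by angle theta on Bloch sphere:
F = cos^2(theta/2)
theta = 6*pi/39 = 0.4833
theta/2 = 0.2417
cos(theta/2) = 0.9709
F = 0.9427

0.9427


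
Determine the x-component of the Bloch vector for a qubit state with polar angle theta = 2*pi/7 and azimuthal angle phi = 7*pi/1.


theta = 0.8976, phi = 21.9911
r_x = sin(theta)*cos(phi) = 0.7818 * -1.0000
r_x = -0.7818

-0.7818


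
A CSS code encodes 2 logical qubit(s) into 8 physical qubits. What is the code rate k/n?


Code rate R = k/n
= 2/8
= 0.2500

0.2500


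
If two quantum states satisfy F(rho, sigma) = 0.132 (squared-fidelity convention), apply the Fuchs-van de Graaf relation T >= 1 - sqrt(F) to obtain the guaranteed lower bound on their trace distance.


Fuchs-van de Graaf (squared-fidelity convention): 1 - sqrt(F) <= T <= sqrt(1 - F).
Lower bound: T >= 1 - sqrt(F)
sqrt(F) = sqrt(0.132) = 0.3633
T >= 1 - 0.3633
T >= 0.6367

0.6367


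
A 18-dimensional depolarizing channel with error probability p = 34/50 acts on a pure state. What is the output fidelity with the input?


F = (1-p) + p/d
= (1 - 0.6800) + 0.6800/18
= 0.3200 + 0.0378
= 0.3578

0.3578


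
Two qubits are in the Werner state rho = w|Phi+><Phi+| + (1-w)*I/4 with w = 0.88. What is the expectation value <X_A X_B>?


|Phi+> = (|00> + |11>)/sqrt(2)
For the pure Bell state, <X_A X_B> = +1 (Bell-state Pauli correlator).
The maximally-mixed part I/4 has tr(I/4 * P tensor P) = 0 for any traceless Pauli P.
So <X_A X_B>_rho = w * (+1) + (1 - w) * 0
= 0.88 * (+1)
= 0.8800

0.8800


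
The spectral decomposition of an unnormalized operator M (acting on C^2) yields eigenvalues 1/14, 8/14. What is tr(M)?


tr(M) = sum of eigenvalues
= 1/14 + 8/14
= 9/14
= 0.6429

0.6429


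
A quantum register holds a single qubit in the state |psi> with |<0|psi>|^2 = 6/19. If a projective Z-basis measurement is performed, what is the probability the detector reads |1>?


|alpha|^2 = 6/19 = 0.3158
|beta|^2 = 1 - 6/19 = 13/19 = 0.6842
P(|1>) = |beta|^2 = 0.6842

0.6842


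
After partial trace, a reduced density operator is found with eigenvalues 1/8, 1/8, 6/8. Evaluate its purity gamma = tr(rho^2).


tr(rho^2) = sum of eigenvalues squared
= (1/8)^2 + (1/8)^2 + (6/8)^2
= (1 + 1 + 36) / 64
= 38/64
= 0.5938

0.5938


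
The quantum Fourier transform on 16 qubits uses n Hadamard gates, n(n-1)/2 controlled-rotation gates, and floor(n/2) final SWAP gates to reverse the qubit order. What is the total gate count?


Hadamard gates: 16
Controlled rotations: n*(n-1)/2 = 16*15/2 = 120
SWAP gates: floor(n/2) = floor(16/2) = 8
Total = 16 + 120 + 8
= 144

144


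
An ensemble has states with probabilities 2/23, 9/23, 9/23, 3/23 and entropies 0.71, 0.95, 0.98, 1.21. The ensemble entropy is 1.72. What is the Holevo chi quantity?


chi = S(rho) - sum_i p_i * S(rho_i)
Weighted entropy = 2/23 * 0.71 + 9/23 * 0.95 + 9/23 * 0.98 + 3/23 * 1.21
= 0.9748
chi = 1.72 - 0.9748
= 0.7452

0.7452


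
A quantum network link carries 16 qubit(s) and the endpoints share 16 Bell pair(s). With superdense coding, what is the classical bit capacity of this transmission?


Superdense coding allows 2 classical bits per shared entangled pair.
16 pair(s) -> 2 * 16 = 32 classical bits

32


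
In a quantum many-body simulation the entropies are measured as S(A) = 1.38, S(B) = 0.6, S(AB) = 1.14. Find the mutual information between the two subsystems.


I(A:B) = S(A) + S(B) - S(AB)
= 1.38 + 0.6 - 1.14
= 0.8400

0.8400


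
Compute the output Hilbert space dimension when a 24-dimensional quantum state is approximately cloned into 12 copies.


Output space = H^(tensor 12) where dim(H) = 24
dim = 24^12
= 576 (after 2 factors)
= 13824 (after 3 factors)
= 331776 (after 4 factors)
= 7962624 (after 5 factors)
= 191102976 (after 6 factors)
= 4586471424 (after 7 factors)
= 110075314176 (after 8 factors)
= 2641807540224 (after 9 factors)
= 63403380965376 (after 10 factors)
= 1521681143169024 (after 11 factors)
= 36520347436056576 (after 12 factors)
= 36520347436056576

36520347436056576


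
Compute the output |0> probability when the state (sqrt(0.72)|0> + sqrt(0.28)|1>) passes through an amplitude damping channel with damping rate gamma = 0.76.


For amplitude damping with parameter gamma on state sqrt(a)|0> + sqrt(b)|1>:
alpha^2 = 0.72, beta^2 = 0.28
P(|0>) = alpha^2 + gamma * beta^2
= 0.72 + 0.76 * 0.28
= 0.72 + 0.2128
= 0.9328

0.9328


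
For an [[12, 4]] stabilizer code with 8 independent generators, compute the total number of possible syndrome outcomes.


Each stabilizer generator gives a binary (+1 or -1) measurement outcome.
With 8 independent generators:
Total syndromes = 2^8
= 256

256


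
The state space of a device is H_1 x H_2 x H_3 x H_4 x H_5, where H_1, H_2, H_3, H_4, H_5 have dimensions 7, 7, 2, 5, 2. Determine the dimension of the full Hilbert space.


dim(H_1 x H_2 x H_3 x H_4 x H_5) = 7 * 7 * 2 * 5 * 2
= 49 * 2 * 5 * 2
= 98 * 5 * 2
= 490 * 2
= 980

980


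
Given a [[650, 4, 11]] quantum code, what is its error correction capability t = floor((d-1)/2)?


Code parameters: [[650, 4, 11]], distance d = 11.
Number of correctable errors = floor((d-1)/2)
= floor((11 - 1)/2)
= floor(10/2)
= 5

5


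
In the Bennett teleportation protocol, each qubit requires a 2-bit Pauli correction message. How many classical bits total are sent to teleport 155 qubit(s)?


Quantum teleportation requires 2 classical bits per qubit teleported.
155 qubit(s) -> 2 * 155 = 310 classical bits

310


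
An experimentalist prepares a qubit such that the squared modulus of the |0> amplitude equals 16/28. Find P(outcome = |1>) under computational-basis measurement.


|alpha|^2 = 16/28 = 0.5714
|beta|^2 = 1 - 16/28 = 12/28 = 0.4286
P(|1>) = |beta|^2 = 0.4286

0.4286


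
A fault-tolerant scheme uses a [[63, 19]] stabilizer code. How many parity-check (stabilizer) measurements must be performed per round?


For an [[n,k]] stabilizer code:
Number of stabilizer generators = n - k
= 63 - 19
= 44

44


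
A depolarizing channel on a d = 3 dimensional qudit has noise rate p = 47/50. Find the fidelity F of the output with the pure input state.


F = (1-p) + p/d
= (1 - 0.9400) + 0.9400/3
= 0.0600 + 0.3133
= 0.3733

0.3733


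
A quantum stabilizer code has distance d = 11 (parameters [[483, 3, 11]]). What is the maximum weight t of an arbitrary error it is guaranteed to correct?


Code parameters: [[483, 3, 11]], distance d = 11.
Number of correctable errors = floor((d-1)/2)
= floor((11 - 1)/2)
= floor(10/2)
= 5

5


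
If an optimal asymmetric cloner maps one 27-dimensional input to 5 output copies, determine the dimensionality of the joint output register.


Output space = H^(tensor 5) where dim(H) = 27
dim = 27^5
= 729 (after 2 factors)
= 19683 (after 3 factors)
= 531441 (after 4 factors)
= 14348907 (after 5 factors)
= 14348907

14348907


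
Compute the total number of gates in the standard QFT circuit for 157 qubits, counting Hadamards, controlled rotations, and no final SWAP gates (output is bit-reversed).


Hadamard gates: 157
Controlled rotations: n*(n-1)/2 = 157*156/2 = 12246
SWAP gates: 0 (omitted)
Total = 157 + 12246
= 12403

12403


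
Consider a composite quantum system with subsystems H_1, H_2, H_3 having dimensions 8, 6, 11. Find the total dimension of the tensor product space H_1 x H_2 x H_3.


dim(H_1 x H_2 x H_3) = 8 * 6 * 11
= 48 * 11
= 528

528


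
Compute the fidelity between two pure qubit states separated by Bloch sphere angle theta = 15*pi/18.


For states separated by angle theta on Bloch sphere:
F = cos^2(theta/2)
theta = 15*pi/18 = 2.6180
theta/2 = 1.3090
cos(theta/2) = 0.2588
F = 0.0670

0.0670


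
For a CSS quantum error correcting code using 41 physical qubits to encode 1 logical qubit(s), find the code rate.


Code rate R = k/n
= 1/41
= 0.0244

0.0244


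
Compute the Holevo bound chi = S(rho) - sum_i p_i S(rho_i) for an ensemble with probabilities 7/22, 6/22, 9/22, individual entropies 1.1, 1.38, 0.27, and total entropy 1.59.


chi = S(rho) - sum_i p_i * S(rho_i)
Weighted entropy = 7/22 * 1.1 + 6/22 * 1.38 + 9/22 * 0.27
= 0.8368
chi = 1.59 - 0.8368
= 0.7532

0.7532


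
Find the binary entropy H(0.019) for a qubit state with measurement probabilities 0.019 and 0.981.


S = -p*log2(p) - (1-p)*log2(1-p)
p = 0.0190, 1-p = 0.9810
= -0.0190 * log2(0.0190) - 0.9810 * log2(0.9810)
= -(-0.1086) - (-0.0271)
= 0.1358

0.1358


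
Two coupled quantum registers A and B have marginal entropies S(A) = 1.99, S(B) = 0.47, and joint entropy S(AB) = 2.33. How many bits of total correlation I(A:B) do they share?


I(A:B) = S(A) + S(B) - S(AB)
= 1.99 + 0.47 - 2.33
= 0.1300

0.1300


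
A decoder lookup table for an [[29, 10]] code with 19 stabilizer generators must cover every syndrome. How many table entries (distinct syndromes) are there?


Each stabilizer generator gives a binary (+1 or -1) measurement outcome.
With 19 independent generators:
Total syndromes = 2^19
= 524288

524288


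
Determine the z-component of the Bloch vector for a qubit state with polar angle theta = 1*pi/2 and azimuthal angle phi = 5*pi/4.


theta = 1.5708, phi = 3.9270
r_z = cos(theta) = 0.0000

0.0000


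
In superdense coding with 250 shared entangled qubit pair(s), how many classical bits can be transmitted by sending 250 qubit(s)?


Superdense coding allows 2 classical bits per shared entangled pair.
250 pair(s) -> 2 * 250 = 500 classical bits

500


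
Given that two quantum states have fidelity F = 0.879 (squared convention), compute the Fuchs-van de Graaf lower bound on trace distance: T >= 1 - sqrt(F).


Fuchs-van de Graaf (squared-fidelity convention): 1 - sqrt(F) <= T <= sqrt(1 - F).
Lower bound: T >= 1 - sqrt(F)
sqrt(F) = sqrt(0.879) = 0.9375
T >= 1 - 0.9375
T >= 0.0625

0.0625


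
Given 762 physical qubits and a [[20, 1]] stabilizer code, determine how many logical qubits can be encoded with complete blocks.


Each code block uses 20 physical qubits for 1 logical qubit(s).
Number of complete blocks = floor(762 / 20) = 38
Logical qubits = 38 * 1
= 38

38


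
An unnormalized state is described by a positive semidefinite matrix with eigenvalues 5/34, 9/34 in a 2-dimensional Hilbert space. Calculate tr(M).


tr(M) = sum of eigenvalues
= 5/34 + 9/34
= 14/34
= 0.4118

0.4118


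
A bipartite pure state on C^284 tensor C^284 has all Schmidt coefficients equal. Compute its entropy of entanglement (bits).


For a maximally entangled state in d x d:
S = log2(d) = log2(284)
= 8.1497

8.1497


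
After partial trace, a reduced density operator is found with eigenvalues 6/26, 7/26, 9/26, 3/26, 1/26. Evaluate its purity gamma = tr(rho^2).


tr(rho^2) = sum of eigenvalues squared
= (6/26)^2 + (7/26)^2 + (9/26)^2 + (3/26)^2 + (1/26)^2
= (36 + 49 + 81 + 9 + 1) / 676
= 176/676
= 0.2604

0.2604


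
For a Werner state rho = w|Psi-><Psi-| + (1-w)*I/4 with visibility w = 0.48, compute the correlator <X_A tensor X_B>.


|Psi-> = (|01> - |10>)/sqrt(2)
For the pure Bell state, <X_A X_B> = -1 (Bell-state Pauli correlator).
The maximally-mixed part I/4 has tr(I/4 * P tensor P) = 0 for any traceless Pauli P.
So <X_A X_B>_rho = w * (-1) + (1 - w) * 0
= 0.48 * (-1)
= -0.4800

-0.4800


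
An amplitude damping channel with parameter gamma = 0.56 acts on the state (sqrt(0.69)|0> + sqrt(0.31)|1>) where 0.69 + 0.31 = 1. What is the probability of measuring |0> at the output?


For amplitude damping with parameter gamma on state sqrt(a)|0> + sqrt(b)|1>:
alpha^2 = 0.69, beta^2 = 0.31
P(|0>) = alpha^2 + gamma * beta^2
= 0.69 + 0.56 * 0.31
= 0.69 + 0.1736
= 0.8636

0.8636


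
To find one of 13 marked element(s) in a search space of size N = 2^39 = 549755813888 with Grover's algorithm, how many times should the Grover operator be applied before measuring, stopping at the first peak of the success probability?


After j Grover iterations the success probability is P(j) = sin^2((2j+1)*theta), where sin(theta) = sqrt(k/N).
N = 2^39 = 549755813888, k = 13
sin(theta) = sqrt(k/N) = 4.862803949e-06
theta = arcsin(sqrt(k/N)) = 4.862803949e-06 rad
P(j) reaches its first maximum when (2j+1)*theta is as close as possible to pi/2, i.e. j = round(pi/(4*theta) - 1/2).
pi/(4*theta) - 1/2 = 161510.8773
(For comparison, the common estimate pi/4 * sqrt(N/k) = 161511.3773; the exact maximiser is used here.)
Optimal iterations = 161511

161511


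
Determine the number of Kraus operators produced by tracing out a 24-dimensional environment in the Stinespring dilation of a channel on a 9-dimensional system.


Tracing out the environment in an orthonormal basis {|i>_E} gives Kraus operators K_i = <i|_E U |0>_E.
Number of Kraus operators = dim(H_env) = d_env
= 24

24


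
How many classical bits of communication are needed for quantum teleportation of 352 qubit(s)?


Quantum teleportation requires 2 classical bits per qubit teleported.
352 qubit(s) -> 2 * 352 = 704 classical bits

704


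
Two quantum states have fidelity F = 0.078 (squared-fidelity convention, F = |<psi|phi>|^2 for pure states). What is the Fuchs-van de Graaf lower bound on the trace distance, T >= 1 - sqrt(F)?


Fuchs-van de Graaf (squared-fidelity convention): 1 - sqrt(F) <= T <= sqrt(1 - F).
Lower bound: T >= 1 - sqrt(F)
sqrt(F) = sqrt(0.078) = 0.2793
T >= 1 - 0.2793
T >= 0.7207

0.7207


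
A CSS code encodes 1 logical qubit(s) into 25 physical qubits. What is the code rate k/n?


Code rate R = k/n
= 1/25
= 0.0400

0.0400


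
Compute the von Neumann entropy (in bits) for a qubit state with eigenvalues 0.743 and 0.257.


S = -p*log2(p) - (1-p)*log2(1-p)
p = 0.7430, 1-p = 0.2570
= -0.7430 * log2(0.7430) - 0.2570 * log2(0.2570)
= -(-0.3184) - (-0.5038)
= 0.8222

0.8222


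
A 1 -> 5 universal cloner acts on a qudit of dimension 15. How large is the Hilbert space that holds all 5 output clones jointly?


Output space = H^(tensor 5) where dim(H) = 15
dim = 15^5
= 225 (after 2 factors)
= 3375 (after 3 factors)
= 50625 (after 4 factors)
= 759375 (after 5 factors)
= 759375

759375


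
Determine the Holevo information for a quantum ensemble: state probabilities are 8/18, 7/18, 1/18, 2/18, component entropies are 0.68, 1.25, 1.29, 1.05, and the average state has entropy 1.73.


chi = S(rho) - sum_i p_i * S(rho_i)
Weighted entropy = 8/18 * 0.68 + 7/18 * 1.25 + 1/18 * 1.29 + 2/18 * 1.05
= 0.9767
chi = 1.73 - 0.9767
= 0.7533

0.7533


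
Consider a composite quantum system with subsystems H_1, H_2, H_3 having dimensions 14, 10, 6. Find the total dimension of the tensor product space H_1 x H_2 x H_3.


dim(H_1 x H_2 x H_3) = 14 * 10 * 6
= 140 * 6
= 840

840


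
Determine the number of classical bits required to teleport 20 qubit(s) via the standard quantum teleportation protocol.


Quantum teleportation requires 2 classical bits per qubit teleported.
20 qubit(s) -> 2 * 20 = 40 classical bits

40


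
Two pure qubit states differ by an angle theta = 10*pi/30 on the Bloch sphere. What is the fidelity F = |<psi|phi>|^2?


For states separated by angle theta on Bloch sphere:
F = cos^2(theta/2)
theta = 10*pi/30 = 1.0472
theta/2 = 0.5236
cos(theta/2) = 0.8660
F = 0.7500

0.7500


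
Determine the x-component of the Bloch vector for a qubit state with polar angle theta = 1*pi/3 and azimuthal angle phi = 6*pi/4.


theta = 1.0472, phi = 4.7124
r_x = sin(theta)*cos(phi) = 0.8660 * 0.0000
r_x = 0.0000

0.0000


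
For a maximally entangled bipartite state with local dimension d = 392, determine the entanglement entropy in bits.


For a maximally entangled state in d x d:
S = log2(d) = log2(392)
= 8.6147

8.6147


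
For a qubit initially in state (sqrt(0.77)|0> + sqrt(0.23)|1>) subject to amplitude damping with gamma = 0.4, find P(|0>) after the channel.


For amplitude damping with parameter gamma on state sqrt(a)|0> + sqrt(b)|1>:
alpha^2 = 0.77, beta^2 = 0.23
P(|0>) = alpha^2 + gamma * beta^2
= 0.77 + 0.4 * 0.23
= 0.77 + 0.0920
= 0.8620

0.8620


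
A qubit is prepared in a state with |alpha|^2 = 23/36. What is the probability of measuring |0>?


|alpha|^2 = 23/36 = 0.6389
|beta|^2 = 1 - 23/36 = 13/36 = 0.3611
P(|0>) = |alpha|^2 = 0.6389

0.6389


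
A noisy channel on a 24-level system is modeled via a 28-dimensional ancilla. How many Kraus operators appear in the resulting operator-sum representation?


Tracing out the environment in an orthonormal basis {|i>_E} gives Kraus operators K_i = <i|_E U |0>_E.
Number of Kraus operators = dim(H_env) = d_env
= 28

28


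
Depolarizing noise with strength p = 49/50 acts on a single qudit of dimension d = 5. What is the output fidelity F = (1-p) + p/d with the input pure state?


F = (1-p) + p/d
= (1 - 0.9800) + 0.9800/5
= 0.0200 + 0.1960
= 0.2160

0.2160


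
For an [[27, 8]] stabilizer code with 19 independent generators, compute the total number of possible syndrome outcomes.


Each stabilizer generator gives a binary (+1 or -1) measurement outcome.
With 19 independent generators:
Total syndromes = 2^19
= 524288

524288


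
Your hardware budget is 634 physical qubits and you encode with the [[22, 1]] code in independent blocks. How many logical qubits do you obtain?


Each code block uses 22 physical qubits for 1 logical qubit(s).
Number of complete blocks = floor(634 / 22) = 28
Logical qubits = 28 * 1
= 28

28


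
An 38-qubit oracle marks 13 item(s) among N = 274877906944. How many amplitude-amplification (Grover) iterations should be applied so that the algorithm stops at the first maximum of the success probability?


After j Grover iterations the success probability is P(j) = sin^2((2j+1)*theta), where sin(theta) = sqrt(k/N).
N = 2^38 = 274877906944, k = 13
sin(theta) = sqrt(k/N) = 6.877043296e-06
theta = arcsin(sqrt(k/N)) = 6.877043296e-06 rad
P(j) reaches its first maximum when (2j+1)*theta is as close as possible to pi/2, i.e. j = round(pi/(4*theta) - 1/2).
pi/(4*theta) - 1/2 = 114205.2901
(For comparison, the common estimate pi/4 * sqrt(N/k) = 114205.7901; the exact maximiser is used here.)
Optimal iterations = 114205

114205


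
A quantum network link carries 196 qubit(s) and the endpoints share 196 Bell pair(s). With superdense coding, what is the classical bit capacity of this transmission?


Superdense coding allows 2 classical bits per shared entangled pair.
196 pair(s) -> 2 * 196 = 392 classical bits

392


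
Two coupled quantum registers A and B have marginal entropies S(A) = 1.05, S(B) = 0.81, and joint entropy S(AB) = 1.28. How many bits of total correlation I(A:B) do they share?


I(A:B) = S(A) + S(B) - S(AB)
= 1.05 + 0.81 - 1.28
= 0.5800

0.5800


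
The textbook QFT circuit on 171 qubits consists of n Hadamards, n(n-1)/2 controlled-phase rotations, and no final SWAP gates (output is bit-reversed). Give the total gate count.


Hadamard gates: 171
Controlled rotations: n*(n-1)/2 = 171*170/2 = 14535
SWAP gates: 0 (omitted)
Total = 171 + 14535
= 14706

14706


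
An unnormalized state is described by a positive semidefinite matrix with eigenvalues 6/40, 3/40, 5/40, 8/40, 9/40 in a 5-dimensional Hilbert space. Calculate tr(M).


tr(M) = sum of eigenvalues
= 6/40 + 3/40 + 5/40 + 8/40 + 9/40
= 31/40
= 0.7750

0.7750


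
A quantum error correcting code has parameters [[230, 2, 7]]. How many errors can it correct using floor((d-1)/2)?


Code parameters: [[230, 2, 7]], distance d = 7.
Number of correctable errors = floor((d-1)/2)
= floor((7 - 1)/2)
= floor(6/2)
= 3

3


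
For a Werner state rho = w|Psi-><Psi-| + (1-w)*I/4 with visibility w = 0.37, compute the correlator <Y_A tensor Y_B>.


|Psi-> = (|01> - |10>)/sqrt(2)
For the pure Bell state, <Y_A Y_B> = -1 (Bell-state Pauli correlator).
The maximally-mixed part I/4 has tr(I/4 * P tensor P) = 0 for any traceless Pauli P.
So <Y_A Y_B>_rho = w * (-1) + (1 - w) * 0
= 0.37 * (-1)
= -0.3700

-0.3700


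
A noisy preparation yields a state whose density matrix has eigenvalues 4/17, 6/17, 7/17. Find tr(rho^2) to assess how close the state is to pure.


tr(rho^2) = sum of eigenvalues squared
= (4/17)^2 + (6/17)^2 + (7/17)^2
= (16 + 36 + 49) / 289
= 101/289
= 0.3495

0.3495


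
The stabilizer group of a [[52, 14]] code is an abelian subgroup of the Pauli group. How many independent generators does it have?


For an [[n,k]] stabilizer code:
Number of stabilizer generators = n - k
= 52 - 14
= 38

38


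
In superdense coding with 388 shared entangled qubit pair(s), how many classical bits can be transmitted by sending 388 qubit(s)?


Superdense coding allows 2 classical bits per shared entangled pair.
388 pair(s) -> 2 * 388 = 776 classical bits

776


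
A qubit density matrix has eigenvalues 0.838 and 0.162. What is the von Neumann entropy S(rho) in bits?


S = -p*log2(p) - (1-p)*log2(1-p)
p = 0.8380, 1-p = 0.1620
= -0.8380 * log2(0.8380) - 0.1620 * log2(0.1620)
= -(-0.2137) - (-0.4254)
= 0.6391

0.6391


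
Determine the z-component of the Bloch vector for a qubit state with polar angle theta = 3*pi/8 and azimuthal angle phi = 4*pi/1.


theta = 1.1781, phi = 12.5664
r_z = cos(theta) = 0.3827

0.3827


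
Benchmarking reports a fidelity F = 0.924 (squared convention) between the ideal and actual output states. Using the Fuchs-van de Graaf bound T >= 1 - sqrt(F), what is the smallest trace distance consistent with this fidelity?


Fuchs-van de Graaf (squared-fidelity convention): 1 - sqrt(F) <= T <= sqrt(1 - F).
Lower bound: T >= 1 - sqrt(F)
sqrt(F) = sqrt(0.924) = 0.9612
T >= 1 - 0.9612
T >= 0.0388

0.0388


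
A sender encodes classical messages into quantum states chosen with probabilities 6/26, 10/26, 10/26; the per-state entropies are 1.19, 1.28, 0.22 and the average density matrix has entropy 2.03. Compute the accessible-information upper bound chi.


chi = S(rho) - sum_i p_i * S(rho_i)
Weighted entropy = 6/26 * 1.19 + 10/26 * 1.28 + 10/26 * 0.22
= 0.8515
chi = 2.03 - 0.8515
= 1.1785

1.1785


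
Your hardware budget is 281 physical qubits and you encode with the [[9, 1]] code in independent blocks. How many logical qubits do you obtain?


Each code block uses 9 physical qubits for 1 logical qubit(s).
Number of complete blocks = floor(281 / 9) = 31
Logical qubits = 31 * 1
= 31

31


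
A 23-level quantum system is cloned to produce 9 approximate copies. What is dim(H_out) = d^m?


Output space = H^(tensor 9) where dim(H) = 23
dim = 23^9
= 529 (after 2 factors)
= 12167 (after 3 factors)
= 279841 (after 4 factors)
= 6436343 (after 5 factors)
= 148035889 (after 6 factors)
= 3404825447 (after 7 factors)
= 78310985281 (after 8 factors)
= 1801152661463 (after 9 factors)
= 1801152661463

1801152661463


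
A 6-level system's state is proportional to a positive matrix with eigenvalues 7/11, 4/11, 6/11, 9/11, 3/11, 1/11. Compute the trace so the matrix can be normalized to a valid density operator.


tr(M) = sum of eigenvalues
= 7/11 + 4/11 + 6/11 + 9/11 + 3/11 + 1/11
= 30/11
= 2.7273

2.7273


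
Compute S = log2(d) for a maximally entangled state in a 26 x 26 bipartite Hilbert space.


For a maximally entangled state in d x d:
S = log2(d) = log2(26)
= 4.7004

4.7004


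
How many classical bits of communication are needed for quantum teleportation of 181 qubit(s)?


Quantum teleportation requires 2 classical bits per qubit teleported.
181 qubit(s) -> 2 * 181 = 362 classical bits

362


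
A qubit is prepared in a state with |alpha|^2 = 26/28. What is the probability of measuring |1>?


|alpha|^2 = 26/28 = 0.9286
|beta|^2 = 1 - 26/28 = 2/28 = 0.0714
P(|1>) = |beta|^2 = 0.0714

0.0714


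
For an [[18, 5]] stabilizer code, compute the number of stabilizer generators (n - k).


For an [[n,k]] stabilizer code:
Number of stabilizer generators = n - k
= 18 - 5
= 13

13


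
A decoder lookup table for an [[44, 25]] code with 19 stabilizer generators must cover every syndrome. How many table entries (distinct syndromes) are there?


Each stabilizer generator gives a binary (+1 or -1) measurement outcome.
With 19 independent generators:
Total syndromes = 2^19
= 524288

524288


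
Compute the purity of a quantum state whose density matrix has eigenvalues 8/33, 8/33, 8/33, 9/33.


tr(rho^2) = sum of eigenvalues squared
= (8/33)^2 + (8/33)^2 + (8/33)^2 + (9/33)^2
= (64 + 64 + 64 + 81) / 1089
= 273/1089
= 0.2507

0.2507


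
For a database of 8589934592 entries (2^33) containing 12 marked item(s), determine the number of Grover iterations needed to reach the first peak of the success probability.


After j Grover iterations the success probability is P(j) = sin^2((2j+1)*theta), where sin(theta) = sqrt(k/N).
N = 2^33 = 8589934592, k = 12
sin(theta) = sqrt(k/N) = 3.73762473e-05
theta = arcsin(sqrt(k/N)) = 3.73762473e-05 rad
P(j) reaches its first maximum when (2j+1)*theta is as close as possible to pi/2, i.e. j = round(pi/(4*theta) - 1/2).
pi/(4*theta) - 1/2 = 21012.7964
(For comparison, the common estimate pi/4 * sqrt(N/k) = 21013.2964; the exact maximiser is used here.)
Optimal iterations = 21013

21013


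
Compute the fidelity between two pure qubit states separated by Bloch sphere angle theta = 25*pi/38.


For states separated by angle theta on Bloch sphere:
F = cos^2(theta/2)
theta = 25*pi/38 = 2.0668
theta/2 = 1.0334
cos(theta/2) = 0.5119
F = 0.2620

0.2620


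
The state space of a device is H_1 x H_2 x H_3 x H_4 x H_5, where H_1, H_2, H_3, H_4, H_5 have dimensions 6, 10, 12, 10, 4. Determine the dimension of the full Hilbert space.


dim(H_1 x H_2 x H_3 x H_4 x H_5) = 6 * 10 * 12 * 10 * 4
= 60 * 12 * 10 * 4
= 720 * 10 * 4
= 7200 * 4
= 28800

28800


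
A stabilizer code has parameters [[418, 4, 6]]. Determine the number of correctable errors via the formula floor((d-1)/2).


Code parameters: [[418, 4, 6]], distance d = 6.
Number of correctable errors = floor((d-1)/2)
= floor((6 - 1)/2)
= floor(5/2)
= 2

2


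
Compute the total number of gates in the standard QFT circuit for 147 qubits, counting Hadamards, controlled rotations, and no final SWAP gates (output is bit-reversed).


Hadamard gates: 147
Controlled rotations: n*(n-1)/2 = 147*146/2 = 10731
SWAP gates: 0 (omitted)
Total = 147 + 10731
= 10878

10878


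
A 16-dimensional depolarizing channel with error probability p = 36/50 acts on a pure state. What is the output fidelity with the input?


F = (1-p) + p/d
= (1 - 0.7200) + 0.7200/16
= 0.2800 + 0.0450
= 0.3250

0.3250


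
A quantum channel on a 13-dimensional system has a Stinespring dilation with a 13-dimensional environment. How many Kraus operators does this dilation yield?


Tracing out the environment in an orthonormal basis {|i>_E} gives Kraus operators K_i = <i|_E U |0>_E.
Number of Kraus operators = dim(H_env) = d_env
= 13

13


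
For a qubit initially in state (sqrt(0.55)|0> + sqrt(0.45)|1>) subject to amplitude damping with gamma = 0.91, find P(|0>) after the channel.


For amplitude damping with parameter gamma on state sqrt(a)|0> + sqrt(b)|1>:
alpha^2 = 0.55, beta^2 = 0.45
P(|0>) = alpha^2 + gamma * beta^2
= 0.55 + 0.91 * 0.45
= 0.55 + 0.4095
= 0.9595

0.9595


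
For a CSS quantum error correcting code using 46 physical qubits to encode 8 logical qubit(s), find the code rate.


Code rate R = k/n
= 8/46
= 0.1739

0.1739


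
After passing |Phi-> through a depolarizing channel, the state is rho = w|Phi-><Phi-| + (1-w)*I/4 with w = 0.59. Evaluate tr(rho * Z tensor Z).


|Phi-> = (|00> - |11>)/sqrt(2)
For the pure Bell state, <Z_A Z_B> = +1 (Bell-state Pauli correlator).
The maximally-mixed part I/4 has tr(I/4 * P tensor P) = 0 for any traceless Pauli P.
So <Z_A Z_B>_rho = w * (+1) + (1 - w) * 0
= 0.59 * (+1)
= 0.5900

0.5900


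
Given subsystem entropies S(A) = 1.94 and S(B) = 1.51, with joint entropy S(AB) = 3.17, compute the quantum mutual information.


I(A:B) = S(A) + S(B) - S(AB)
= 1.94 + 1.51 - 3.17
= 0.2800

0.2800


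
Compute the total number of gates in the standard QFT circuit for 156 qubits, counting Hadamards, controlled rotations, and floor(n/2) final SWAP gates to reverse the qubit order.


Hadamard gates: 156
Controlled rotations: n*(n-1)/2 = 156*155/2 = 12090
SWAP gates: floor(n/2) = floor(156/2) = 78
Total = 156 + 12090 + 78
= 12324

12324


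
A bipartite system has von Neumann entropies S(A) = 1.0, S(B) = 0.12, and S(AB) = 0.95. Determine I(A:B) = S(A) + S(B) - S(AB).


I(A:B) = S(A) + S(B) - S(AB)
= 1.0 + 0.12 - 0.95
= 0.1700

0.1700


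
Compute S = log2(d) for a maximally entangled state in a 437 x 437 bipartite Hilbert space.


For a maximally entangled state in d x d:
S = log2(d) = log2(437)
= 8.7715

8.7715


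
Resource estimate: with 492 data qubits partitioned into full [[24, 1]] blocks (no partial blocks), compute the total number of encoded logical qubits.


Each code block uses 24 physical qubits for 1 logical qubit(s).
Number of complete blocks = floor(492 / 24) = 20
Logical qubits = 20 * 1
= 20

20


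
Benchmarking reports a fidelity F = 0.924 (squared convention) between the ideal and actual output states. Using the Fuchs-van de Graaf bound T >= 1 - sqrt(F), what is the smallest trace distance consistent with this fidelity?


Fuchs-van de Graaf (squared-fidelity convention): 1 - sqrt(F) <= T <= sqrt(1 - F).
Lower bound: T >= 1 - sqrt(F)
sqrt(F) = sqrt(0.924) = 0.9612
T >= 1 - 0.9612
T >= 0.0388

0.0388


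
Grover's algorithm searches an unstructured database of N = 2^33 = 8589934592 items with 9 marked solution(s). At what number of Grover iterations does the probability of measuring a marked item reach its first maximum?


After j Grover iterations the success probability is P(j) = sin^2((2j+1)*theta), where sin(theta) = sqrt(k/N).
N = 2^33 = 8589934592, k = 9
sin(theta) = sqrt(k/N) = 3.236877966e-05
theta = arcsin(sqrt(k/N)) = 3.236877966e-05 rad
P(j) reaches its first maximum when (2j+1)*theta is as close as possible to pi/2, i.e. j = round(pi/(4*theta) - 1/2).
pi/(4*theta) - 1/2 = 24263.5647
(For comparison, the common estimate pi/4 * sqrt(N/k) = 24264.0647; the exact maximiser is used here.)
Optimal iterations = 24264

24264


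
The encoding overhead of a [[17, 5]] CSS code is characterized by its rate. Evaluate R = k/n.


Code rate R = k/n
= 5/17
= 0.2941

0.2941


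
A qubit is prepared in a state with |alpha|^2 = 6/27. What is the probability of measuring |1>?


|alpha|^2 = 6/27 = 0.2222
|beta|^2 = 1 - 6/27 = 21/27 = 0.7778
P(|1>) = |beta|^2 = 0.7778

0.7778
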